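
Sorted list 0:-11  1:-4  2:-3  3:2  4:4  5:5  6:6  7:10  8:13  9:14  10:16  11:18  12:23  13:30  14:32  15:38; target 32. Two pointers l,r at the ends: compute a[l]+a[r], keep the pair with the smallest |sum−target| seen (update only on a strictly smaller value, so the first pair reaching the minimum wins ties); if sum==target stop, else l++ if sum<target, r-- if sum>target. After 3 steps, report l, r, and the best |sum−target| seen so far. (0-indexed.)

[0,15] -11+38=27 d=5 * → l++
[1,15] -4+38=34 d=2 * → r--
[1,14] -4+32=28 d=4 → l++

l=2, r=14, best |Δ|=2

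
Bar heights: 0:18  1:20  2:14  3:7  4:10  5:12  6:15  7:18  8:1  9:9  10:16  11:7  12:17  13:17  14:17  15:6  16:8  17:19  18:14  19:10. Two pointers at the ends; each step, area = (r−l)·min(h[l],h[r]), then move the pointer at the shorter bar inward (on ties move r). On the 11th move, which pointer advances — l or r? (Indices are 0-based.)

[0,19] min(18,10)*19=190 best=190 * → r--
[0,18] min(18,14)*18=252 best=252 * → r--
[0,17] min(18,19)*17=306 best=306 * → l++
[1,17] min(20,19)*16=304 best=306 → r--
[1,16] min(20,8)*15=120 best=306 → r--
[1,15] min(20,6)*14=84 best=306 → r--
[1,14] min(20,17)*13=221 best=306 → r--
[1,13] min(20,17)*12=204 best=306 → r--
[1,12] min(20,17)*11=187 best=306 → r--
[1,11] min(20,7)*10=70 best=306 → r--
[1,10] min(20,16)*9=144 best=306 → r--

r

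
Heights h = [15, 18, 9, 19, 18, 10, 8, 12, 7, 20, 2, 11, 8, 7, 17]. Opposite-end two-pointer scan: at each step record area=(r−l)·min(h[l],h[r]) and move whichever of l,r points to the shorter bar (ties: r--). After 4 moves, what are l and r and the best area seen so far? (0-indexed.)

[0,14] min(15,17)*14=210 best=210 * → l++
[1,14] min(18,17)*13=221 best=221 * → r--
[1,13] min(18,7)*12=84 best=221 → r--
[1,12] min(18,8)*11=88 best=221 → r--

l=1, r=11, best area=221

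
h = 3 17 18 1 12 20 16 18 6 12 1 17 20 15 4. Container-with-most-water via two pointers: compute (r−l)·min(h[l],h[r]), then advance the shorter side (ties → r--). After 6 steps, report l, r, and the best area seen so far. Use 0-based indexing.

l=4, r=12, best area=187

l=0 r=14: min(3,4)*14=42 best=42 *, l++
l=1 r=14: min(17,4)*13=52 best=52 *, r--
l=1 r=13: min(17,15)*12=180 best=180 *, r--
l=1 r=12: min(17,20)*11=187 best=187 *, l++
l=2 r=12: min(18,20)*10=180 best=187, l++
l=3 r=12: min(1,20)*9=9 best=187, l++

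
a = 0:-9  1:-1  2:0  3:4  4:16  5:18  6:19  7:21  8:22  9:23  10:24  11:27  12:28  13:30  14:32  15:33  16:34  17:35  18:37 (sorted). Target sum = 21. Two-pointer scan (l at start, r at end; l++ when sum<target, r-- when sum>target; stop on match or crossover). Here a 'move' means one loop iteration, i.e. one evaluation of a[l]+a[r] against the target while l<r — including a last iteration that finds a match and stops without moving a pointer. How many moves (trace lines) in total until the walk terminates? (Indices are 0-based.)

l=0 r=18: -9+37=28 >21, r--
l=0 r=17: -9+35=26 >21, r--
l=0 r=16: -9+34=25 >21, r--
l=0 r=15: -9+33=24 >21, r--
l=0 r=14: -9+32=23 >21, r--
l=0 r=13: -9+30=21, found

6 moves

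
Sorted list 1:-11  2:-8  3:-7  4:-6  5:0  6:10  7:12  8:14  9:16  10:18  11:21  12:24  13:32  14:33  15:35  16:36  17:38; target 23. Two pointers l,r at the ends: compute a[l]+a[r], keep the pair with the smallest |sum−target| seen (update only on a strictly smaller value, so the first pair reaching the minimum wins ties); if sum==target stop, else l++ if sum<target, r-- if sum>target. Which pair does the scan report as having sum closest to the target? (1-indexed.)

l=1 r=17: -11+38=27 d=4 *, r--
l=1 r=16: -11+36=25 d=2 *, r--
l=1 r=15: -11+35=24 d=1 *, r--
l=1 r=14: -11+33=22 d=1, l++
l=2 r=14: -8+33=25 d=2, r--
l=2 r=13: -8+32=24 d=1, r--
l=2 r=12: -8+24=16 d=7, l++
l=3 r=12: -7+24=17 d=6, l++
l=4 r=12: -6+24=18 d=5, l++
l=5 r=12: 0+24=24 d=1, r--
l=5 r=11: 0+21=21 d=2, l++
l=6 r=11: 10+21=31 d=8, r--
l=6 r=10: 10+18=28 d=5, r--
l=6 r=9: 10+16=26 d=3, r--
l=6 r=8: 10+14=24 d=1, r--
l=6 r=7: 10+12=22 d=1, l++

pair (-11, 35) with sum 24 (|Δ|=1)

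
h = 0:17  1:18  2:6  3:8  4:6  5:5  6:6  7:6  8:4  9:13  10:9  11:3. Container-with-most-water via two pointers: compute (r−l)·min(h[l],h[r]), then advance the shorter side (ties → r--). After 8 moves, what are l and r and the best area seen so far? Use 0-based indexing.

[0,11] min(17,3)*11=33 best=33 * → r--
[0,10] min(17,9)*10=90 best=90 * → r--
[0,9] min(17,13)*9=117 best=117 * → r--
[0,8] min(17,4)*8=32 best=117 → r--
[0,7] min(17,6)*7=42 best=117 → r--
[0,6] min(17,6)*6=36 best=117 → r--
[0,5] min(17,5)*5=25 best=117 → r--
[0,4] min(17,6)*4=24 best=117 → r--

l=0, r=3, best area=117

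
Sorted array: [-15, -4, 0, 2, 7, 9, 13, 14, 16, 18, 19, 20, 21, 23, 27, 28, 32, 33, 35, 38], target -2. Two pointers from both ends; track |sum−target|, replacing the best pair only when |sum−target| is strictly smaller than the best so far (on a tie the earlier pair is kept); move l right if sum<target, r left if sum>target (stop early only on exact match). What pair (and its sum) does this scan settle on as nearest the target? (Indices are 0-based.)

[0,19] -15+38=23 d=25 * → r--
[0,18] -15+35=20 d=22 * → r--
[0,17] -15+33=18 d=20 * → r--
[0,16] -15+32=17 d=19 * → r--
[0,15] -15+28=13 d=15 * → r--
[0,14] -15+27=12 d=14 * → r--
[0,13] -15+23=8 d=10 * → r--
[0,12] -15+21=6 d=8 * → r--
[0,11] -15+20=5 d=7 * → r--
[0,10] -15+19=4 d=6 * → r--
[0,9] -15+18=3 d=5 * → r--
[0,8] -15+16=1 d=3 * → r--
[0,7] -15+14=-1 d=1 * → r--
[0,6] -15+13=-2 d=0 * → stop

pair (-15, 13) with sum -2 (|Δ|=0)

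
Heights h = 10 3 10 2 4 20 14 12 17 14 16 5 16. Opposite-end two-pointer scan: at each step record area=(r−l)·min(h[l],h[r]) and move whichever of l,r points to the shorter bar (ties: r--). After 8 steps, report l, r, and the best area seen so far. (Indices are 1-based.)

[1,13] min(10,16)*12=120 best=120 * → l++
[2,13] min(3,16)*11=33 best=120 → l++
[3,13] min(10,16)*10=100 best=120 → l++
[4,13] min(2,16)*9=18 best=120 → l++
[5,13] min(4,16)*8=32 best=120 → l++
[6,13] min(20,16)*7=112 best=120 → r--
[6,12] min(20,5)*6=30 best=120 → r--
[6,11] min(20,16)*5=80 best=120 → r--

l=6, r=10, best area=120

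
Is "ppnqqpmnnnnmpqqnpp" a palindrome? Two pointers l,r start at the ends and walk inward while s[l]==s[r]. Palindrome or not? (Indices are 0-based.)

[0,17] 'p'=='p' → l++,r--
[1,16] 'p'=='p' → l++,r--
[2,15] 'n'=='n' → l++,r--
[3,14] 'q'=='q' → l++,r--
[4,13] 'q'=='q' → l++,r--
[5,12] 'p'=='p' → l++,r--
[6,11] 'm'=='m' → l++,r--
[7,10] 'n'=='n' → l++,r--
[8,9] 'n'=='n' → l++,r--

palindrome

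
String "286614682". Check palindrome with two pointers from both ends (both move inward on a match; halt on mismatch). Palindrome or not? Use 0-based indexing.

l=0 r=8: '2'=='2', l++,r--
l=1 r=7: '8'=='8', l++,r--
l=2 r=6: '6'=='6', l++,r--
l=3 r=5: '6'!='4', stop

not a palindrome (mismatch at 3,5)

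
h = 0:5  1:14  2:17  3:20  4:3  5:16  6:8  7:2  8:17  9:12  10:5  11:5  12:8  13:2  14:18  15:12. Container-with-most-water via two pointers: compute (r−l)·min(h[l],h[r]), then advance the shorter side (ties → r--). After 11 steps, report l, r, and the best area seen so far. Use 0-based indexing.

l=3, r=7, best area=204

l=0 r=15: min(5,12)*15=75 best=75 *, l++
l=1 r=15: min(14,12)*14=168 best=168 *, r--
l=1 r=14: min(14,18)*13=182 best=182 *, l++
l=2 r=14: min(17,18)*12=204 best=204 *, l++
l=3 r=14: min(20,18)*11=198 best=204, r--
l=3 r=13: min(20,2)*10=20 best=204, r--
l=3 r=12: min(20,8)*9=72 best=204, r--
l=3 r=11: min(20,5)*8=40 best=204, r--
l=3 r=10: min(20,5)*7=35 best=204, r--
l=3 r=9: min(20,12)*6=72 best=204, r--
l=3 r=8: min(20,17)*5=85 best=204, r--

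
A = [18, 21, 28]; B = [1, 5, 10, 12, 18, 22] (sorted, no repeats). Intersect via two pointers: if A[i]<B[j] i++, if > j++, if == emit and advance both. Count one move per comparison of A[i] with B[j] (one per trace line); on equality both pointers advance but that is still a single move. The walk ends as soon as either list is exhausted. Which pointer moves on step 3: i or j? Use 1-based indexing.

j

[i=1,j=1] 18>1 → j++
[i=1,j=2] 18>5 → j++
[i=1,j=3] 18>10 → j++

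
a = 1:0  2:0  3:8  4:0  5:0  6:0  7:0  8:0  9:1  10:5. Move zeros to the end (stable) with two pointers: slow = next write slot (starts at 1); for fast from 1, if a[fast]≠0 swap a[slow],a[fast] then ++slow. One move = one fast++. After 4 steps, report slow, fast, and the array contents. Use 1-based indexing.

slow=2, fast=5, a=[8, 0, 0, 0, 0, 0, 0, 0, 1, 5]

slow=1 fast=1: a[fast]=0, fast++
slow=1 fast=2: a[fast]=0, fast++
slow=1 fast=3: a[fast]=8≠0 swap→a[1]=8, slow++,fast++
slow=2 fast=4: a[fast]=0, fast++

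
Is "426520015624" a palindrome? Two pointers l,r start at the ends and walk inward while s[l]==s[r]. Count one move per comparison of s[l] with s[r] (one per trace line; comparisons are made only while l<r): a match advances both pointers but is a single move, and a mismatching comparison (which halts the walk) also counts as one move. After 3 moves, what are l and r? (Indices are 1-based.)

l=4, r=9

[1,12] '4'=='4' → l++,r--
[2,11] '2'=='2' → l++,r--
[3,10] '6'=='6' → l++,r--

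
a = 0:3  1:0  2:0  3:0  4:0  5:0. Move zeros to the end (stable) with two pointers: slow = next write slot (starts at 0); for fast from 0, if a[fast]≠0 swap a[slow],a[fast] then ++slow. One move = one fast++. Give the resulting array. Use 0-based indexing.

(s=0,f=0) a[fast]=3≠0 swap→a[0]=3 → slow++,fast++
(s=1,f=1) a[fast]=0 → fast++
(s=1,f=2) a[fast]=0 → fast++
(s=1,f=3) a[fast]=0 → fast++
(s=1,f=4) a[fast]=0 → fast++
(s=1,f=5) a[fast]=0 → fast++

[3, 0, 0, 0, 0, 0]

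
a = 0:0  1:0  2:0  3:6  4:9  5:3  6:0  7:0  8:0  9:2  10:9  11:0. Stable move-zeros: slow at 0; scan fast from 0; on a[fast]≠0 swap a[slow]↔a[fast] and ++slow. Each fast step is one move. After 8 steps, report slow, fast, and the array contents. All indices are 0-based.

slow=3, fast=8, a=[6, 9, 3, 0, 0, 0, 0, 0, 0, 2, 9, 0]

slow=0 fast=0: a[fast]=0, fast++
slow=0 fast=1: a[fast]=0, fast++
slow=0 fast=2: a[fast]=0, fast++
slow=0 fast=3: a[fast]=6≠0 swap→a[0]=6, slow++,fast++
slow=1 fast=4: a[fast]=9≠0 swap→a[1]=9, slow++,fast++
slow=2 fast=5: a[fast]=3≠0 swap→a[2]=3, slow++,fast++
slow=3 fast=6: a[fast]=0, fast++
slow=3 fast=7: a[fast]=0, fast++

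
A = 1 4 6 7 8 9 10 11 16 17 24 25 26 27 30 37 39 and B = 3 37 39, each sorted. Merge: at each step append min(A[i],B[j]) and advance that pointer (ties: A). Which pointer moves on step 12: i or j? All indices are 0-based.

i

i=0 j=0: A[i]=1<=B[j]=3 take 1, i++
i=1 j=0: A[i]=4>B[j]=3 take 3, j++
i=1 j=1: A[i]=4<=B[j]=37 take 4, i++
i=2 j=1: A[i]=6<=B[j]=37 take 6, i++
i=3 j=1: A[i]=7<=B[j]=37 take 7, i++
i=4 j=1: A[i]=8<=B[j]=37 take 8, i++
i=5 j=1: A[i]=9<=B[j]=37 take 9, i++
i=6 j=1: A[i]=10<=B[j]=37 take 10, i++
i=7 j=1: A[i]=11<=B[j]=37 take 11, i++
i=8 j=1: A[i]=16<=B[j]=37 take 16, i++
i=9 j=1: A[i]=17<=B[j]=37 take 17, i++
i=10 j=1: A[i]=24<=B[j]=37 take 24, i++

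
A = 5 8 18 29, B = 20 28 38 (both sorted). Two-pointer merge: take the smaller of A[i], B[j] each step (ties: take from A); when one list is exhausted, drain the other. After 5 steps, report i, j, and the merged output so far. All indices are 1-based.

i=1 j=1: A[i]=5<=B[j]=20 take 5, i++
i=2 j=1: A[i]=8<=B[j]=20 take 8, i++
i=3 j=1: A[i]=18<=B[j]=20 take 18, i++
i=4 j=1: A[i]=29>B[j]=20 take 20, j++
i=4 j=2: A[i]=29>B[j]=28 take 28, j++

i=4, j=3, merged so far=[5, 8, 18, 20, 28]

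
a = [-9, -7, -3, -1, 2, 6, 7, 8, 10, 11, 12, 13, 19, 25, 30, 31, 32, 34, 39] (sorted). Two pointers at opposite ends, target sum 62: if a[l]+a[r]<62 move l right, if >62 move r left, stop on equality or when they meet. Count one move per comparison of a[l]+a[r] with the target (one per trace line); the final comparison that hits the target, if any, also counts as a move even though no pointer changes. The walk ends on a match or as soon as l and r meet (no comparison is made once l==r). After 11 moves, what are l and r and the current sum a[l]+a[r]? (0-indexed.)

l=11, r=18, sum=52

l=0 r=18: -9+39=30 <62, l++
l=1 r=18: -7+39=32 <62, l++
l=2 r=18: -3+39=36 <62, l++
l=3 r=18: -1+39=38 <62, l++
l=4 r=18: 2+39=41 <62, l++
l=5 r=18: 6+39=45 <62, l++
l=6 r=18: 7+39=46 <62, l++
l=7 r=18: 8+39=47 <62, l++
l=8 r=18: 10+39=49 <62, l++
l=9 r=18: 11+39=50 <62, l++
l=10 r=18: 12+39=51 <62, l++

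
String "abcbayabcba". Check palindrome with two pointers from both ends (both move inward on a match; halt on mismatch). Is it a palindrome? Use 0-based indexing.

l=0 r=10: 'a'=='a', l++,r--
l=1 r=9: 'b'=='b', l++,r--
l=2 r=8: 'c'=='c', l++,r--
l=3 r=7: 'b'=='b', l++,r--
l=4 r=6: 'a'=='a', l++,r--

palindrome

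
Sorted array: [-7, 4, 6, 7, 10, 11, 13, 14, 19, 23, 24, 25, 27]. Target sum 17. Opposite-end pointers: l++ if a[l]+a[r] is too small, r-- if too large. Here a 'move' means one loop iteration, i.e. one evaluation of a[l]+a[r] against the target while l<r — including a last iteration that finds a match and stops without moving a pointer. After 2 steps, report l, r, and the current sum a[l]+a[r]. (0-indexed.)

l=0, r=10, sum=17

[0,12] -7+27=20 >17 → r--
[0,11] -7+25=18 >17 → r--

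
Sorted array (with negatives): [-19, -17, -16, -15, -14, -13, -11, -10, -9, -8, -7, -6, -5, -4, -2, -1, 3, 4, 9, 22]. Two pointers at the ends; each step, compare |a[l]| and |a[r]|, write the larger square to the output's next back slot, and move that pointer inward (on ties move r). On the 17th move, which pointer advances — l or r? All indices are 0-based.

[0,19] |-19|<=|22| out[19]=484 → r--
[0,18] |-19|>|9| out[18]=361 → l++
[1,18] |-17|>|9| out[17]=289 → l++
[2,18] |-16|>|9| out[16]=256 → l++
[3,18] |-15|>|9| out[15]=225 → l++
[4,18] |-14|>|9| out[14]=196 → l++
[5,18] |-13|>|9| out[13]=169 → l++
[6,18] |-11|>|9| out[12]=121 → l++
[7,18] |-10|>|9| out[11]=100 → l++
[8,18] |-9|<=|9| out[10]=81 → r--
[8,17] |-9|>|4| out[9]=81 → l++
[9,17] |-8|>|4| out[8]=64 → l++
[10,17] |-7|>|4| out[7]=49 → l++
[11,17] |-6|>|4| out[6]=36 → l++
[12,17] |-5|>|4| out[5]=25 → l++
[13,17] |-4|<=|4| out[4]=16 → r--
[13,16] |-4|>|3| out[3]=16 → l++

l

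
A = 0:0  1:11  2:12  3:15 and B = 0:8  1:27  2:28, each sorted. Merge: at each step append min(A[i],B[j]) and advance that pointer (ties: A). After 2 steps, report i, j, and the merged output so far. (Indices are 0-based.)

i=1, j=1, merged so far=[0, 8]

[i=0,j=0] A[i]=0<=B[j]=8 take 0 → i++
[i=1,j=0] A[i]=11>B[j]=8 take 8 → j++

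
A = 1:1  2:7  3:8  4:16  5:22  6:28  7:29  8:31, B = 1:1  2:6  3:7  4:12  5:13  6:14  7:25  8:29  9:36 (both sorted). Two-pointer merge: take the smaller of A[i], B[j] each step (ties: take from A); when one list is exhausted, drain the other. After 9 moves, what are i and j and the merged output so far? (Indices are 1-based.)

[i=1,j=1] A[i]=1<=B[j]=1 take 1 → i++
[i=2,j=1] A[i]=7>B[j]=1 take 1 → j++
[i=2,j=2] A[i]=7>B[j]=6 take 6 → j++
[i=2,j=3] A[i]=7<=B[j]=7 take 7 → i++
[i=3,j=3] A[i]=8>B[j]=7 take 7 → j++
[i=3,j=4] A[i]=8<=B[j]=12 take 8 → i++
[i=4,j=4] A[i]=16>B[j]=12 take 12 → j++
[i=4,j=5] A[i]=16>B[j]=13 take 13 → j++
[i=4,j=6] A[i]=16>B[j]=14 take 14 → j++

i=4, j=7, merged so far=[1, 1, 6, 7, 7, 8, 12, 13, 14]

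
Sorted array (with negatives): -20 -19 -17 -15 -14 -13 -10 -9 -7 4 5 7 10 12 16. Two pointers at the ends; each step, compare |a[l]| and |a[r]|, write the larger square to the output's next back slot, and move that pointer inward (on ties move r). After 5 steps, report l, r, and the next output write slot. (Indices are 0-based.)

l=4, r=13, next write slot=9

l=0 r=14: |-20|>|16| out[14]=400, l++
l=1 r=14: |-19|>|16| out[13]=361, l++
l=2 r=14: |-17|>|16| out[12]=289, l++
l=3 r=14: |-15|<=|16| out[11]=256, r--
l=3 r=13: |-15|>|12| out[10]=225, l++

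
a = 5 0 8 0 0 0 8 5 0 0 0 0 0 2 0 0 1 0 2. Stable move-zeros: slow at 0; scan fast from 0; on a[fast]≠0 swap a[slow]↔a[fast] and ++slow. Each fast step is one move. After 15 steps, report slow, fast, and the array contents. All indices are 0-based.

slow=0 fast=0: a[fast]=5≠0 swap→a[0]=5, slow++,fast++
slow=1 fast=1: a[fast]=0, fast++
slow=1 fast=2: a[fast]=8≠0 swap→a[1]=8, slow++,fast++
slow=2 fast=3: a[fast]=0, fast++
slow=2 fast=4: a[fast]=0, fast++
slow=2 fast=5: a[fast]=0, fast++
slow=2 fast=6: a[fast]=8≠0 swap→a[2]=8, slow++,fast++
slow=3 fast=7: a[fast]=5≠0 swap→a[3]=5, slow++,fast++
slow=4 fast=8: a[fast]=0, fast++
slow=4 fast=9: a[fast]=0, fast++
slow=4 fast=10: a[fast]=0, fast++
slow=4 fast=11: a[fast]=0, fast++
slow=4 fast=12: a[fast]=0, fast++
slow=4 fast=13: a[fast]=2≠0 swap→a[4]=2, slow++,fast++
slow=5 fast=14: a[fast]=0, fast++

slow=5, fast=15, a=[5, 8, 8, 5, 2, 0, 0, 0, 0, 0, 0, 0, 0, 0, 0, 0, 1, 0, 2]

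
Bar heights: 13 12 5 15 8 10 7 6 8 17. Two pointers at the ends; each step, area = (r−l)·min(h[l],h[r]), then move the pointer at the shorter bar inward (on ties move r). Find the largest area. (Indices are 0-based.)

l=0 r=9: min(13,17)*9=117 best=117 *, l++
l=1 r=9: min(12,17)*8=96 best=117, l++
l=2 r=9: min(5,17)*7=35 best=117, l++
l=3 r=9: min(15,17)*6=90 best=117, l++
l=4 r=9: min(8,17)*5=40 best=117, l++
l=5 r=9: min(10,17)*4=40 best=117, l++
l=6 r=9: min(7,17)*3=21 best=117, l++
l=7 r=9: min(6,17)*2=12 best=117, l++
l=8 r=9: min(8,17)*1=8 best=117, l++

max area = 117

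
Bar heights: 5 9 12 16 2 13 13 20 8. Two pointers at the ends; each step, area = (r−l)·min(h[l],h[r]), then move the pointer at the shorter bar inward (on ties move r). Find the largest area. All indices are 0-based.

l=0 r=8: min(5,8)*8=40 best=40 *, l++
l=1 r=8: min(9,8)*7=56 best=56 *, r--
l=1 r=7: min(9,20)*6=54 best=56, l++
l=2 r=7: min(12,20)*5=60 best=60 *, l++
l=3 r=7: min(16,20)*4=64 best=64 *, l++
l=4 r=7: min(2,20)*3=6 best=64, l++
l=5 r=7: min(13,20)*2=26 best=64, l++
l=6 r=7: min(13,20)*1=13 best=64, l++

max area = 64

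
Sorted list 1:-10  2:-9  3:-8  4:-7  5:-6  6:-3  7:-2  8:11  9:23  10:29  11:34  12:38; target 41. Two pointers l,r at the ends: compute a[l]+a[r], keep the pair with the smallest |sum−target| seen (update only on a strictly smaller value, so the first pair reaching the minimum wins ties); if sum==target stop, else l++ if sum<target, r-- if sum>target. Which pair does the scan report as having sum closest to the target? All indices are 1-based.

pair (11, 29) with sum 40 (|Δ|=1)

[1,12] -10+38=28 d=13 * → l++
[2,12] -9+38=29 d=12 * → l++
[3,12] -8+38=30 d=11 * → l++
[4,12] -7+38=31 d=10 * → l++
[5,12] -6+38=32 d=9 * → l++
[6,12] -3+38=35 d=6 * → l++
[7,12] -2+38=36 d=5 * → l++
[8,12] 11+38=49 d=8 → r--
[8,11] 11+34=45 d=4 * → r--
[8,10] 11+29=40 d=1 * → l++
[9,10] 23+29=52 d=11 → r--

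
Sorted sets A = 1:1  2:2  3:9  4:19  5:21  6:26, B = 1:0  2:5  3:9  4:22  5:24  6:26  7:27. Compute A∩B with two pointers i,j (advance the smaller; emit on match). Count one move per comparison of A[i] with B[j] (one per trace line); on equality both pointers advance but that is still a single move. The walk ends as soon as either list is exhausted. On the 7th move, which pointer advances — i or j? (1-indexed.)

i

[i=1,j=1] 1>0 → j++
[i=1,j=2] 1<5 → i++
[i=2,j=2] 2<5 → i++
[i=3,j=2] 9>5 → j++
[i=3,j=3] 9==9 emit → i++,j++
[i=4,j=4] 19<22 → i++
[i=5,j=4] 21<22 → i++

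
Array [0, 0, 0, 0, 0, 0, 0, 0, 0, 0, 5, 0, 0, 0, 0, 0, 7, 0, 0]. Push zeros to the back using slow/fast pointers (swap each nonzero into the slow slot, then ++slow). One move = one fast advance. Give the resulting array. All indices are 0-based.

(s=0,f=0) a[fast]=0 → fast++
(s=0,f=1) a[fast]=0 → fast++
(s=0,f=2) a[fast]=0 → fast++
(s=0,f=3) a[fast]=0 → fast++
(s=0,f=4) a[fast]=0 → fast++
(s=0,f=5) a[fast]=0 → fast++
(s=0,f=6) a[fast]=0 → fast++
(s=0,f=7) a[fast]=0 → fast++
(s=0,f=8) a[fast]=0 → fast++
(s=0,f=9) a[fast]=0 → fast++
(s=0,f=10) a[fast]=5≠0 swap→a[0]=5 → slow++,fast++
(s=1,f=11) a[fast]=0 → fast++
(s=1,f=12) a[fast]=0 → fast++
(s=1,f=13) a[fast]=0 → fast++
(s=1,f=14) a[fast]=0 → fast++
(s=1,f=15) a[fast]=0 → fast++
(s=1,f=16) a[fast]=7≠0 swap→a[1]=7 → slow++,fast++
(s=2,f=17) a[fast]=0 → fast++
(s=2,f=18) a[fast]=0 → fast++

[5, 7, 0, 0, 0, 0, 0, 0, 0, 0, 0, 0, 0, 0, 0, 0, 0, 0, 0]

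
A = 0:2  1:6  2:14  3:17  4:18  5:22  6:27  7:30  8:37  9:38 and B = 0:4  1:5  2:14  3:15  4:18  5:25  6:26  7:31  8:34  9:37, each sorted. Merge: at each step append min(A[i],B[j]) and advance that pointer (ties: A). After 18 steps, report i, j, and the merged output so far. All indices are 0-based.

i=9, j=9, merged so far=[2, 4, 5, 6, 14, 14, 15, 17, 18, 18, 22, 25, 26, 27, 30, 31, 34, 37]

i=0 j=0: A[i]=2<=B[j]=4 take 2, i++
i=1 j=0: A[i]=6>B[j]=4 take 4, j++
i=1 j=1: A[i]=6>B[j]=5 take 5, j++
i=1 j=2: A[i]=6<=B[j]=14 take 6, i++
i=2 j=2: A[i]=14<=B[j]=14 take 14, i++
i=3 j=2: A[i]=17>B[j]=14 take 14, j++
i=3 j=3: A[i]=17>B[j]=15 take 15, j++
i=3 j=4: A[i]=17<=B[j]=18 take 17, i++
i=4 j=4: A[i]=18<=B[j]=18 take 18, i++
i=5 j=4: A[i]=22>B[j]=18 take 18, j++
i=5 j=5: A[i]=22<=B[j]=25 take 22, i++
i=6 j=5: A[i]=27>B[j]=25 take 25, j++
i=6 j=6: A[i]=27>B[j]=26 take 26, j++
i=6 j=7: A[i]=27<=B[j]=31 take 27, i++
i=7 j=7: A[i]=30<=B[j]=31 take 30, i++
i=8 j=7: A[i]=37>B[j]=31 take 31, j++
i=8 j=8: A[i]=37>B[j]=34 take 34, j++
i=8 j=9: A[i]=37<=B[j]=37 take 37, i++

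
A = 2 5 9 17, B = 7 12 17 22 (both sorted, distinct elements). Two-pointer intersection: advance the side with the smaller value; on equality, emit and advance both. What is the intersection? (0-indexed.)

i=0 j=0: 2<7, i++
i=1 j=0: 5<7, i++
i=2 j=0: 9>7, j++
i=2 j=1: 9<12, i++
i=3 j=1: 17>12, j++
i=3 j=2: 17==17 emit, i++,j++

intersection = [17]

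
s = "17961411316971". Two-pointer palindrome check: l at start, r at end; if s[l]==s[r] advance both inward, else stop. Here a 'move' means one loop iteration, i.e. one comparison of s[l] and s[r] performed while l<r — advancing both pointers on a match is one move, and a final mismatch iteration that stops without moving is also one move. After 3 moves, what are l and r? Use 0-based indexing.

l=3, r=10

[0,13] '1'=='1' → l++,r--
[1,12] '7'=='7' → l++,r--
[2,11] '9'=='9' → l++,r--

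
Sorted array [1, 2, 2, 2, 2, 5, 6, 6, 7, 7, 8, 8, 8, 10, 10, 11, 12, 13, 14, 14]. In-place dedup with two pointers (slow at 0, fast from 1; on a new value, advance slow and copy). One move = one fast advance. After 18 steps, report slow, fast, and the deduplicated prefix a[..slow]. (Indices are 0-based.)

slow=10, fast=19, prefix=[1, 2, 5, 6, 7, 8, 10, 11, 12, 13, 14]

(s=0,f=1) a[fast]=2≠a[slow]=1 write a[1]=2 → slow++,fast++
(s=1,f=2) a[fast]=2=a[slow] dup → fast++
(s=1,f=3) a[fast]=2=a[slow] dup → fast++
(s=1,f=4) a[fast]=2=a[slow] dup → fast++
(s=1,f=5) a[fast]=5≠a[slow]=2 write a[2]=5 → slow++,fast++
(s=2,f=6) a[fast]=6≠a[slow]=5 write a[3]=6 → slow++,fast++
(s=3,f=7) a[fast]=6=a[slow] dup → fast++
(s=3,f=8) a[fast]=7≠a[slow]=6 write a[4]=7 → slow++,fast++
(s=4,f=9) a[fast]=7=a[slow] dup → fast++
(s=4,f=10) a[fast]=8≠a[slow]=7 write a[5]=8 → slow++,fast++
(s=5,f=11) a[fast]=8=a[slow] dup → fast++
(s=5,f=12) a[fast]=8=a[slow] dup → fast++
(s=5,f=13) a[fast]=10≠a[slow]=8 write a[6]=10 → slow++,fast++
(s=6,f=14) a[fast]=10=a[slow] dup → fast++
(s=6,f=15) a[fast]=11≠a[slow]=10 write a[7]=11 → slow++,fast++
(s=7,f=16) a[fast]=12≠a[slow]=11 write a[8]=12 → slow++,fast++
(s=8,f=17) a[fast]=13≠a[slow]=12 write a[9]=13 → slow++,fast++
(s=9,f=18) a[fast]=14≠a[slow]=13 write a[10]=14 → slow++,fast++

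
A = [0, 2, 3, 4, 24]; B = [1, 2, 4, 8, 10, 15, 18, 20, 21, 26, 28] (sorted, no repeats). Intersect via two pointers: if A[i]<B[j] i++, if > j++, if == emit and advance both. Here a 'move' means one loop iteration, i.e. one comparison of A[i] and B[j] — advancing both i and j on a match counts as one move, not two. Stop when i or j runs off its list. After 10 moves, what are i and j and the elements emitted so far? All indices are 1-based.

[i=1,j=1] 0<1 → i++
[i=2,j=1] 2>1 → j++
[i=2,j=2] 2==2 emit → i++,j++
[i=3,j=3] 3<4 → i++
[i=4,j=3] 4==4 emit → i++,j++
[i=5,j=4] 24>8 → j++
[i=5,j=5] 24>10 → j++
[i=5,j=6] 24>15 → j++
[i=5,j=7] 24>18 → j++
[i=5,j=8] 24>20 → j++

i=5, j=9, emitted=[2, 4]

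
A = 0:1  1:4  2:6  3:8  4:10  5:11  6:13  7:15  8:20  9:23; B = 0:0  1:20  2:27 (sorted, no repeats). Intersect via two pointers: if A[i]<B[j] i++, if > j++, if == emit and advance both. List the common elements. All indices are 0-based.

intersection = [20]

[i=0,j=0] 1>0 → j++
[i=0,j=1] 1<20 → i++
[i=1,j=1] 4<20 → i++
[i=2,j=1] 6<20 → i++
[i=3,j=1] 8<20 → i++
[i=4,j=1] 10<20 → i++
[i=5,j=1] 11<20 → i++
[i=6,j=1] 13<20 → i++
[i=7,j=1] 15<20 → i++
[i=8,j=1] 20==20 emit → i++,j++
[i=9,j=2] 23<27 → i++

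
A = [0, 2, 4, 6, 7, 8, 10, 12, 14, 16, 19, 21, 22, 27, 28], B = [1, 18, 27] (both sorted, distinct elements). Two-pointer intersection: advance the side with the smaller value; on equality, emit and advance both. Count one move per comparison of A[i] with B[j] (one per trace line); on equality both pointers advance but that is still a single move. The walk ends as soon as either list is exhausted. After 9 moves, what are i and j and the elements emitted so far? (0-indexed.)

i=8, j=1, emitted=[]

[i=0,j=0] 0<1 → i++
[i=1,j=0] 2>1 → j++
[i=1,j=1] 2<18 → i++
[i=2,j=1] 4<18 → i++
[i=3,j=1] 6<18 → i++
[i=4,j=1] 7<18 → i++
[i=5,j=1] 8<18 → i++
[i=6,j=1] 10<18 → i++
[i=7,j=1] 12<18 → i++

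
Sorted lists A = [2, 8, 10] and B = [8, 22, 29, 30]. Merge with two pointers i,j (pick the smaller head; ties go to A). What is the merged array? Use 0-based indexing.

[2, 8, 8, 10, 22, 29, 30]

i=0 j=0: A[i]=2<=B[j]=8 take 2, i++
i=1 j=0: A[i]=8<=B[j]=8 take 8, i++
i=2 j=0: A[i]=10>B[j]=8 take 8, j++
i=2 j=1: A[i]=10<=B[j]=22 take 10, i++
i=3 j=1: A done, take B[j]=22, j++
i=3 j=2: A done, take B[j]=29, j++
i=3 j=3: A done, take B[j]=30, j++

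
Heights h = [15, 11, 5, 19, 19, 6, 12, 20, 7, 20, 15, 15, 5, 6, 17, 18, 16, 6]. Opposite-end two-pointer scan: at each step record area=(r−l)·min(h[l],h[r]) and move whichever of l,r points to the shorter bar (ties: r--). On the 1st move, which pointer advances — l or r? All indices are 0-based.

l=0 r=17: min(15,6)*17=102 best=102 *, r--

r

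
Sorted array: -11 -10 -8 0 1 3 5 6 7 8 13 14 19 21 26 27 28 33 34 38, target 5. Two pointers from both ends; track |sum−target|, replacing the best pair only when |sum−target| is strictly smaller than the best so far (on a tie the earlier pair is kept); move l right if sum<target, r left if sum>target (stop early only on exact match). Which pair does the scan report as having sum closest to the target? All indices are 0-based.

l=0 r=19: -11+38=27 d=22 *, r--
l=0 r=18: -11+34=23 d=18 *, r--
l=0 r=17: -11+33=22 d=17 *, r--
l=0 r=16: -11+28=17 d=12 *, r--
l=0 r=15: -11+27=16 d=11 *, r--
l=0 r=14: -11+26=15 d=10 *, r--
l=0 r=13: -11+21=10 d=5 *, r--
l=0 r=12: -11+19=8 d=3 *, r--
l=0 r=11: -11+14=3 d=2 *, l++
l=1 r=11: -10+14=4 d=1 *, l++
l=2 r=11: -8+14=6 d=1, r--
l=2 r=10: -8+13=5 d=0 *, stop

pair (-8, 13) with sum 5 (|Δ|=0)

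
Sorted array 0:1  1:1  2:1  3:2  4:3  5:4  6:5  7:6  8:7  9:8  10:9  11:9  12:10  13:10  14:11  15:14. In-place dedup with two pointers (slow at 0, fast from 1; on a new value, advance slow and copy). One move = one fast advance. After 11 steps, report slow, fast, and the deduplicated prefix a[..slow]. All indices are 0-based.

slow=0 fast=1: a[fast]=1=a[slow] dup, fast++
slow=0 fast=2: a[fast]=1=a[slow] dup, fast++
slow=0 fast=3: a[fast]=2≠a[slow]=1 write a[1]=2, slow++,fast++
slow=1 fast=4: a[fast]=3≠a[slow]=2 write a[2]=3, slow++,fast++
slow=2 fast=5: a[fast]=4≠a[slow]=3 write a[3]=4, slow++,fast++
slow=3 fast=6: a[fast]=5≠a[slow]=4 write a[4]=5, slow++,fast++
slow=4 fast=7: a[fast]=6≠a[slow]=5 write a[5]=6, slow++,fast++
slow=5 fast=8: a[fast]=7≠a[slow]=6 write a[6]=7, slow++,fast++
slow=6 fast=9: a[fast]=8≠a[slow]=7 write a[7]=8, slow++,fast++
slow=7 fast=10: a[fast]=9≠a[slow]=8 write a[8]=9, slow++,fast++
slow=8 fast=11: a[fast]=9=a[slow] dup, fast++

slow=8, fast=12, prefix=[1, 2, 3, 4, 5, 6, 7, 8, 9]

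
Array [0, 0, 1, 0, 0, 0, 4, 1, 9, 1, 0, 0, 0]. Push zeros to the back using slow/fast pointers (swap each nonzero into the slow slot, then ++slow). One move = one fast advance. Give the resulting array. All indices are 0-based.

[1, 4, 1, 9, 1, 0, 0, 0, 0, 0, 0, 0, 0]

(s=0,f=0) a[fast]=0 → fast++
(s=0,f=1) a[fast]=0 → fast++
(s=0,f=2) a[fast]=1≠0 swap→a[0]=1 → slow++,fast++
(s=1,f=3) a[fast]=0 → fast++
(s=1,f=4) a[fast]=0 → fast++
(s=1,f=5) a[fast]=0 → fast++
(s=1,f=6) a[fast]=4≠0 swap→a[1]=4 → slow++,fast++
(s=2,f=7) a[fast]=1≠0 swap→a[2]=1 → slow++,fast++
(s=3,f=8) a[fast]=9≠0 swap→a[3]=9 → slow++,fast++
(s=4,f=9) a[fast]=1≠0 swap→a[4]=1 → slow++,fast++
(s=5,f=10) a[fast]=0 → fast++
(s=5,f=11) a[fast]=0 → fast++
(s=5,f=12) a[fast]=0 → fast++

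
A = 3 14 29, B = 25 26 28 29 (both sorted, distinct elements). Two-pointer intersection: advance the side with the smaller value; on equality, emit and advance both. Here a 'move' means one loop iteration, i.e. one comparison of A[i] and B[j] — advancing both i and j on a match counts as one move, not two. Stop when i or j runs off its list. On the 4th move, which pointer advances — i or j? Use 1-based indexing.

i=1 j=1: 3<25, i++
i=2 j=1: 14<25, i++
i=3 j=1: 29>25, j++
i=3 j=2: 29>26, j++

j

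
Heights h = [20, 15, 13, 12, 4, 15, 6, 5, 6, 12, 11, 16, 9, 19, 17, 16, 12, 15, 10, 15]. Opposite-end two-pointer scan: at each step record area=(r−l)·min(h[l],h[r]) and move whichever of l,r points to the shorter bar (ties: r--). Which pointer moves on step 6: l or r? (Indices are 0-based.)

[0,19] min(20,15)*19=285 best=285 * → r--
[0,18] min(20,10)*18=180 best=285 → r--
[0,17] min(20,15)*17=255 best=285 → r--
[0,16] min(20,12)*16=192 best=285 → r--
[0,15] min(20,16)*15=240 best=285 → r--
[0,14] min(20,17)*14=238 best=285 → r--

r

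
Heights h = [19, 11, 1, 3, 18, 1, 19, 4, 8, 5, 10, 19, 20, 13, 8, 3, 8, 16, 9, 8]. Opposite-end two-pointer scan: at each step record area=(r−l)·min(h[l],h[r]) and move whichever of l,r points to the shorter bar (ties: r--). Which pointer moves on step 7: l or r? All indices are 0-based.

[0,19] min(19,8)*19=152 best=152 * → r--
[0,18] min(19,9)*18=162 best=162 * → r--
[0,17] min(19,16)*17=272 best=272 * → r--
[0,16] min(19,8)*16=128 best=272 → r--
[0,15] min(19,3)*15=45 best=272 → r--
[0,14] min(19,8)*14=112 best=272 → r--
[0,13] min(19,13)*13=169 best=272 → r--

r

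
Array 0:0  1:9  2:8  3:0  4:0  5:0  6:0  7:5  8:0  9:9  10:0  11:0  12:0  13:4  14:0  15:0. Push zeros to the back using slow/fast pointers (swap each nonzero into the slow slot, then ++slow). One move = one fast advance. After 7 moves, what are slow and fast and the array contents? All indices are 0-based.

slow=2, fast=7, a=[9, 8, 0, 0, 0, 0, 0, 5, 0, 9, 0, 0, 0, 4, 0, 0]

slow=0 fast=0: a[fast]=0, fast++
slow=0 fast=1: a[fast]=9≠0 swap→a[0]=9, slow++,fast++
slow=1 fast=2: a[fast]=8≠0 swap→a[1]=8, slow++,fast++
slow=2 fast=3: a[fast]=0, fast++
slow=2 fast=4: a[fast]=0, fast++
slow=2 fast=5: a[fast]=0, fast++
slow=2 fast=6: a[fast]=0, fast++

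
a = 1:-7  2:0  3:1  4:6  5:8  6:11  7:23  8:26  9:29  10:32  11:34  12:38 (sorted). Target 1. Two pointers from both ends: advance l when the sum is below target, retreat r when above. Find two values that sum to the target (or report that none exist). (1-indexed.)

[1,12] -7+38=31 >1 → r--
[1,11] -7+34=27 >1 → r--
[1,10] -7+32=25 >1 → r--
[1,9] -7+29=22 >1 → r--
[1,8] -7+26=19 >1 → r--
[1,7] -7+23=16 >1 → r--
[1,6] -7+11=4 >1 → r--
[1,5] -7+8=1 → found

(-7, 8)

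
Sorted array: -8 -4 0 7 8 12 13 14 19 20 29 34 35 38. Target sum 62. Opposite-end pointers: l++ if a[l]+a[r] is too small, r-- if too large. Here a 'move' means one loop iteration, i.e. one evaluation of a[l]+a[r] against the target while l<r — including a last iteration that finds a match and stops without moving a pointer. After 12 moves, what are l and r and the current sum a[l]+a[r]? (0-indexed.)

l=10, r=11, sum=63

[0,13] -8+38=30 <62 → l++
[1,13] -4+38=34 <62 → l++
[2,13] 0+38=38 <62 → l++
[3,13] 7+38=45 <62 → l++
[4,13] 8+38=46 <62 → l++
[5,13] 12+38=50 <62 → l++
[6,13] 13+38=51 <62 → l++
[7,13] 14+38=52 <62 → l++
[8,13] 19+38=57 <62 → l++
[9,13] 20+38=58 <62 → l++
[10,13] 29+38=67 >62 → r--
[10,12] 29+35=64 >62 → r--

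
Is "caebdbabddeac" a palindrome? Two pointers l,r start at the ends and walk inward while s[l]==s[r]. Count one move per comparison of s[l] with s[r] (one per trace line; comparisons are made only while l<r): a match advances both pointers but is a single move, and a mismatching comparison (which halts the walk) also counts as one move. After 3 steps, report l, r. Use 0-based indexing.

[0,12] 'c'=='c' → l++,r--
[1,11] 'a'=='a' → l++,r--
[2,10] 'e'=='e' → l++,r--

l=3, r=9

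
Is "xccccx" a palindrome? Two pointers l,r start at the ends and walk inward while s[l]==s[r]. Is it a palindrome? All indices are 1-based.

palindrome

l=1 r=6: 'x'=='x', l++,r--
l=2 r=5: 'c'=='c', l++,r--
l=3 r=4: 'c'=='c', l++,r--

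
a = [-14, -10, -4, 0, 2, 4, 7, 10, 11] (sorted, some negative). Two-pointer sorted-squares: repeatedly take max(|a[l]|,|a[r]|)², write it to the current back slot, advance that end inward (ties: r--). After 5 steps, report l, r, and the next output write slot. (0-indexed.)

[0,8] |-14|>|11| out[8]=196 → l++
[1,8] |-10|<=|11| out[7]=121 → r--
[1,7] |-10|<=|10| out[6]=100 → r--
[1,6] |-10|>|7| out[5]=100 → l++
[2,6] |-4|<=|7| out[4]=49 → r--

l=2, r=5, next write slot=3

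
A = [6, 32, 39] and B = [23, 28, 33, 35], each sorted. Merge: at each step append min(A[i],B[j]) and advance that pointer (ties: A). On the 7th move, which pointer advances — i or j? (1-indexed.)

[i=1,j=1] A[i]=6<=B[j]=23 take 6 → i++
[i=2,j=1] A[i]=32>B[j]=23 take 23 → j++
[i=2,j=2] A[i]=32>B[j]=28 take 28 → j++
[i=2,j=3] A[i]=32<=B[j]=33 take 32 → i++
[i=3,j=3] A[i]=39>B[j]=33 take 33 → j++
[i=3,j=4] A[i]=39>B[j]=35 take 35 → j++
[i=3,j=5] B done, take A[i]=39 → i++

i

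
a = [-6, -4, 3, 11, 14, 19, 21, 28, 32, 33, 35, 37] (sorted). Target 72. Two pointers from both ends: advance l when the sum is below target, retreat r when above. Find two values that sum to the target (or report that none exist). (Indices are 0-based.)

l=0 r=11: -6+37=31 <72, l++
l=1 r=11: -4+37=33 <72, l++
l=2 r=11: 3+37=40 <72, l++
l=3 r=11: 11+37=48 <72, l++
l=4 r=11: 14+37=51 <72, l++
l=5 r=11: 19+37=56 <72, l++
l=6 r=11: 21+37=58 <72, l++
l=7 r=11: 28+37=65 <72, l++
l=8 r=11: 32+37=69 <72, l++
l=9 r=11: 33+37=70 <72, l++
l=10 r=11: 35+37=72, found

(35, 37)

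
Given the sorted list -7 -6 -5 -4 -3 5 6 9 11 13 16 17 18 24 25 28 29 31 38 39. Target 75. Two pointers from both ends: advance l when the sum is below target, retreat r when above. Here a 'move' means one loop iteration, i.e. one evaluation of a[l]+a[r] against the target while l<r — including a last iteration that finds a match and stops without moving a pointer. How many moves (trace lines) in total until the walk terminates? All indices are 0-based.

19 moves

[0,19] -7+39=32 <75 → l++
[1,19] -6+39=33 <75 → l++
[2,19] -5+39=34 <75 → l++
[3,19] -4+39=35 <75 → l++
[4,19] -3+39=36 <75 → l++
[5,19] 5+39=44 <75 → l++
[6,19] 6+39=45 <75 → l++
[7,19] 9+39=48 <75 → l++
[8,19] 11+39=50 <75 → l++
[9,19] 13+39=52 <75 → l++
[10,19] 16+39=55 <75 → l++
[11,19] 17+39=56 <75 → l++
[12,19] 18+39=57 <75 → l++
[13,19] 24+39=63 <75 → l++
[14,19] 25+39=64 <75 → l++
[15,19] 28+39=67 <75 → l++
[16,19] 29+39=68 <75 → l++
[17,19] 31+39=70 <75 → l++
[18,19] 38+39=77 >75 → r--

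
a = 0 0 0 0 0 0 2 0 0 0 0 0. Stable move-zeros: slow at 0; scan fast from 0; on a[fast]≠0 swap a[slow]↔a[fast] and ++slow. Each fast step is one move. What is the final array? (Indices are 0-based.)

(s=0,f=0) a[fast]=0 → fast++
(s=0,f=1) a[fast]=0 → fast++
(s=0,f=2) a[fast]=0 → fast++
(s=0,f=3) a[fast]=0 → fast++
(s=0,f=4) a[fast]=0 → fast++
(s=0,f=5) a[fast]=0 → fast++
(s=0,f=6) a[fast]=2≠0 swap→a[0]=2 → slow++,fast++
(s=1,f=7) a[fast]=0 → fast++
(s=1,f=8) a[fast]=0 → fast++
(s=1,f=9) a[fast]=0 → fast++
(s=1,f=10) a[fast]=0 → fast++
(s=1,f=11) a[fast]=0 → fast++

[2, 0, 0, 0, 0, 0, 0, 0, 0, 0, 0, 0]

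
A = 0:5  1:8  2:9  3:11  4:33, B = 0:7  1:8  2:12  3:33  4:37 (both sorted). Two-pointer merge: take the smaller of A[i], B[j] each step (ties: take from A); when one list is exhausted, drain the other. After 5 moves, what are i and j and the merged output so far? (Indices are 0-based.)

i=3, j=2, merged so far=[5, 7, 8, 8, 9]

[i=0,j=0] A[i]=5<=B[j]=7 take 5 → i++
[i=1,j=0] A[i]=8>B[j]=7 take 7 → j++
[i=1,j=1] A[i]=8<=B[j]=8 take 8 → i++
[i=2,j=1] A[i]=9>B[j]=8 take 8 → j++
[i=2,j=2] A[i]=9<=B[j]=12 take 9 → i++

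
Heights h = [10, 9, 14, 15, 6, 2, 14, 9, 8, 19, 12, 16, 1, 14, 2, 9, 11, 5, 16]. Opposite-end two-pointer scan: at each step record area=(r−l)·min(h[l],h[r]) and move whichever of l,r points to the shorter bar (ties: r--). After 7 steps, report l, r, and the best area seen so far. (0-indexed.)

l=0 r=18: min(10,16)*18=180 best=180 *, l++
l=1 r=18: min(9,16)*17=153 best=180, l++
l=2 r=18: min(14,16)*16=224 best=224 *, l++
l=3 r=18: min(15,16)*15=225 best=225 *, l++
l=4 r=18: min(6,16)*14=84 best=225, l++
l=5 r=18: min(2,16)*13=26 best=225, l++
l=6 r=18: min(14,16)*12=168 best=225, l++

l=7, r=18, best area=225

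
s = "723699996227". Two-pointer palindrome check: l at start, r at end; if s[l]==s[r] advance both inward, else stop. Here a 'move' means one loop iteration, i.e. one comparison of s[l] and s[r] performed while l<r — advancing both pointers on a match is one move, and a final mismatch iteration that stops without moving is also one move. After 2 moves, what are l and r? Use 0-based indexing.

l=2, r=9

l=0 r=11: '7'=='7', l++,r--
l=1 r=10: '2'=='2', l++,r--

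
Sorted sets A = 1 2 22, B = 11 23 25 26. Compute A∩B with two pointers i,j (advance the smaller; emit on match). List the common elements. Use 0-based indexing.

intersection = []

i=0 j=0: 1<11, i++
i=1 j=0: 2<11, i++
i=2 j=0: 22>11, j++
i=2 j=1: 22<23, i++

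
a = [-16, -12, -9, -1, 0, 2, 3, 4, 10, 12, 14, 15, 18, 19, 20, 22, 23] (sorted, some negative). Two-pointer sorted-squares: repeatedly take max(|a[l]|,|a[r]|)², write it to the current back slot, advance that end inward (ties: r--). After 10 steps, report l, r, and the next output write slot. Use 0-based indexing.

l=0 r=16: |-16|<=|23| out[16]=529, r--
l=0 r=15: |-16|<=|22| out[15]=484, r--
l=0 r=14: |-16|<=|20| out[14]=400, r--
l=0 r=13: |-16|<=|19| out[13]=361, r--
l=0 r=12: |-16|<=|18| out[12]=324, r--
l=0 r=11: |-16|>|15| out[11]=256, l++
l=1 r=11: |-12|<=|15| out[10]=225, r--
l=1 r=10: |-12|<=|14| out[9]=196, r--
l=1 r=9: |-12|<=|12| out[8]=144, r--
l=1 r=8: |-12|>|10| out[7]=144, l++

l=2, r=8, next write slot=6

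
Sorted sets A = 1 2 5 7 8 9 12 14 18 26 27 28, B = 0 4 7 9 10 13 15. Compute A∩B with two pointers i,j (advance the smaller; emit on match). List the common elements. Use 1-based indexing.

intersection = [7, 9]

[i=1,j=1] 1>0 → j++
[i=1,j=2] 1<4 → i++
[i=2,j=2] 2<4 → i++
[i=3,j=2] 5>4 → j++
[i=3,j=3] 5<7 → i++
[i=4,j=3] 7==7 emit → i++,j++
[i=5,j=4] 8<9 → i++
[i=6,j=4] 9==9 emit → i++,j++
[i=7,j=5] 12>10 → j++
[i=7,j=6] 12<13 → i++
[i=8,j=6] 14>13 → j++
[i=8,j=7] 14<15 → i++
[i=9,j=7] 18>15 → j++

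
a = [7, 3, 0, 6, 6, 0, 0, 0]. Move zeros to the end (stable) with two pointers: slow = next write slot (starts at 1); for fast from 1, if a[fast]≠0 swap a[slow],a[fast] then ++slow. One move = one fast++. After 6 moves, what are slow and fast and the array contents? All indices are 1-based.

(s=1,f=1) a[fast]=7≠0 swap→a[1]=7 → slow++,fast++
(s=2,f=2) a[fast]=3≠0 swap→a[2]=3 → slow++,fast++
(s=3,f=3) a[fast]=0 → fast++
(s=3,f=4) a[fast]=6≠0 swap→a[3]=6 → slow++,fast++
(s=4,f=5) a[fast]=6≠0 swap→a[4]=6 → slow++,fast++
(s=5,f=6) a[fast]=0 → fast++

slow=5, fast=7, a=[7, 3, 6, 6, 0, 0, 0, 0]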